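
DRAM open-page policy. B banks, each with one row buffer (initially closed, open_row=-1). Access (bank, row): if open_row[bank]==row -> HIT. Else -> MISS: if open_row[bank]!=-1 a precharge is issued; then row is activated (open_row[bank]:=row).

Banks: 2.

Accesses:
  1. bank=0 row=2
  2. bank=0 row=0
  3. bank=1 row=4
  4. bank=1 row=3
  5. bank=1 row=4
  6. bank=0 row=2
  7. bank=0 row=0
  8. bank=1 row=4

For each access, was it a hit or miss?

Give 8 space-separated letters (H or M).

Acc 1: bank0 row2 -> MISS (open row2); precharges=0
Acc 2: bank0 row0 -> MISS (open row0); precharges=1
Acc 3: bank1 row4 -> MISS (open row4); precharges=1
Acc 4: bank1 row3 -> MISS (open row3); precharges=2
Acc 5: bank1 row4 -> MISS (open row4); precharges=3
Acc 6: bank0 row2 -> MISS (open row2); precharges=4
Acc 7: bank0 row0 -> MISS (open row0); precharges=5
Acc 8: bank1 row4 -> HIT

Answer: M M M M M M M H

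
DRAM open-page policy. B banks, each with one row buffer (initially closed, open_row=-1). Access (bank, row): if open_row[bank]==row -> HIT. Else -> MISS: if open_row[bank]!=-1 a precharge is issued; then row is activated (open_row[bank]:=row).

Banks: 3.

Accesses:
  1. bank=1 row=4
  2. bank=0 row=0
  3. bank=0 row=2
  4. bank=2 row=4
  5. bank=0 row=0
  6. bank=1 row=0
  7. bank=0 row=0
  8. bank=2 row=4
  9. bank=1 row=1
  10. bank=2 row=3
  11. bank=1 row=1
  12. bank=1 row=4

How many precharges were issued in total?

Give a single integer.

Answer: 6

Derivation:
Acc 1: bank1 row4 -> MISS (open row4); precharges=0
Acc 2: bank0 row0 -> MISS (open row0); precharges=0
Acc 3: bank0 row2 -> MISS (open row2); precharges=1
Acc 4: bank2 row4 -> MISS (open row4); precharges=1
Acc 5: bank0 row0 -> MISS (open row0); precharges=2
Acc 6: bank1 row0 -> MISS (open row0); precharges=3
Acc 7: bank0 row0 -> HIT
Acc 8: bank2 row4 -> HIT
Acc 9: bank1 row1 -> MISS (open row1); precharges=4
Acc 10: bank2 row3 -> MISS (open row3); precharges=5
Acc 11: bank1 row1 -> HIT
Acc 12: bank1 row4 -> MISS (open row4); precharges=6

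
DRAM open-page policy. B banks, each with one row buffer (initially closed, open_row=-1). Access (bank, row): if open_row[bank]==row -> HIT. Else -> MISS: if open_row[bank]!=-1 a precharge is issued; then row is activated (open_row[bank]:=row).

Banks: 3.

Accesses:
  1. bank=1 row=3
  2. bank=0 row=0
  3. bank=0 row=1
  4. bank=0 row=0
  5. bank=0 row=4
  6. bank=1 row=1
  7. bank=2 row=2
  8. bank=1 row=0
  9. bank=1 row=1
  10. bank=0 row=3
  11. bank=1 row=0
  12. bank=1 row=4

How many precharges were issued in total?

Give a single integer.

Acc 1: bank1 row3 -> MISS (open row3); precharges=0
Acc 2: bank0 row0 -> MISS (open row0); precharges=0
Acc 3: bank0 row1 -> MISS (open row1); precharges=1
Acc 4: bank0 row0 -> MISS (open row0); precharges=2
Acc 5: bank0 row4 -> MISS (open row4); precharges=3
Acc 6: bank1 row1 -> MISS (open row1); precharges=4
Acc 7: bank2 row2 -> MISS (open row2); precharges=4
Acc 8: bank1 row0 -> MISS (open row0); precharges=5
Acc 9: bank1 row1 -> MISS (open row1); precharges=6
Acc 10: bank0 row3 -> MISS (open row3); precharges=7
Acc 11: bank1 row0 -> MISS (open row0); precharges=8
Acc 12: bank1 row4 -> MISS (open row4); precharges=9

Answer: 9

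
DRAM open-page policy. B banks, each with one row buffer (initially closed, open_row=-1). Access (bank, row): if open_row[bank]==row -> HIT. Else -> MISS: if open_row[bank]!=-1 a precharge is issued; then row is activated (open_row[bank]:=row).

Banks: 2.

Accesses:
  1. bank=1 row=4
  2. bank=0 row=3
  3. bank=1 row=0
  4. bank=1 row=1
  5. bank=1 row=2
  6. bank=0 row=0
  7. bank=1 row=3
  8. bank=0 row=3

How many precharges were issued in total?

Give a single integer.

Acc 1: bank1 row4 -> MISS (open row4); precharges=0
Acc 2: bank0 row3 -> MISS (open row3); precharges=0
Acc 3: bank1 row0 -> MISS (open row0); precharges=1
Acc 4: bank1 row1 -> MISS (open row1); precharges=2
Acc 5: bank1 row2 -> MISS (open row2); precharges=3
Acc 6: bank0 row0 -> MISS (open row0); precharges=4
Acc 7: bank1 row3 -> MISS (open row3); precharges=5
Acc 8: bank0 row3 -> MISS (open row3); precharges=6

Answer: 6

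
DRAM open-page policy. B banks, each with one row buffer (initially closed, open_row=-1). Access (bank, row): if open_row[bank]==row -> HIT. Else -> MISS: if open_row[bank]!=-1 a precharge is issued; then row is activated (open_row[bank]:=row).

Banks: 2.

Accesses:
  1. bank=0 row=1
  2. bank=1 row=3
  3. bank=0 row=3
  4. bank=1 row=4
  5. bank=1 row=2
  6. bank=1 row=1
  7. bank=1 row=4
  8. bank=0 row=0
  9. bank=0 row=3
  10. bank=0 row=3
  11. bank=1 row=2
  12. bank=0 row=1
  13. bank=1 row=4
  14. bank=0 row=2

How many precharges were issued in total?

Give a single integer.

Acc 1: bank0 row1 -> MISS (open row1); precharges=0
Acc 2: bank1 row3 -> MISS (open row3); precharges=0
Acc 3: bank0 row3 -> MISS (open row3); precharges=1
Acc 4: bank1 row4 -> MISS (open row4); precharges=2
Acc 5: bank1 row2 -> MISS (open row2); precharges=3
Acc 6: bank1 row1 -> MISS (open row1); precharges=4
Acc 7: bank1 row4 -> MISS (open row4); precharges=5
Acc 8: bank0 row0 -> MISS (open row0); precharges=6
Acc 9: bank0 row3 -> MISS (open row3); precharges=7
Acc 10: bank0 row3 -> HIT
Acc 11: bank1 row2 -> MISS (open row2); precharges=8
Acc 12: bank0 row1 -> MISS (open row1); precharges=9
Acc 13: bank1 row4 -> MISS (open row4); precharges=10
Acc 14: bank0 row2 -> MISS (open row2); precharges=11

Answer: 11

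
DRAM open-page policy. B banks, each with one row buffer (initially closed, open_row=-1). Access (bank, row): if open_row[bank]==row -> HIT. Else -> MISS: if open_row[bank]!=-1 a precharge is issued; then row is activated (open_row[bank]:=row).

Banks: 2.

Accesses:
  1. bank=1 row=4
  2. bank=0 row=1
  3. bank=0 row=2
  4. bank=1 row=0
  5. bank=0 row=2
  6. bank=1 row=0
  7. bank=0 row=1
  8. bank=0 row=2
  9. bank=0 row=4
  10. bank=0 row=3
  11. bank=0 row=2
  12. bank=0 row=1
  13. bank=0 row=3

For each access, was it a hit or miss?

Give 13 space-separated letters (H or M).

Acc 1: bank1 row4 -> MISS (open row4); precharges=0
Acc 2: bank0 row1 -> MISS (open row1); precharges=0
Acc 3: bank0 row2 -> MISS (open row2); precharges=1
Acc 4: bank1 row0 -> MISS (open row0); precharges=2
Acc 5: bank0 row2 -> HIT
Acc 6: bank1 row0 -> HIT
Acc 7: bank0 row1 -> MISS (open row1); precharges=3
Acc 8: bank0 row2 -> MISS (open row2); precharges=4
Acc 9: bank0 row4 -> MISS (open row4); precharges=5
Acc 10: bank0 row3 -> MISS (open row3); precharges=6
Acc 11: bank0 row2 -> MISS (open row2); precharges=7
Acc 12: bank0 row1 -> MISS (open row1); precharges=8
Acc 13: bank0 row3 -> MISS (open row3); precharges=9

Answer: M M M M H H M M M M M M M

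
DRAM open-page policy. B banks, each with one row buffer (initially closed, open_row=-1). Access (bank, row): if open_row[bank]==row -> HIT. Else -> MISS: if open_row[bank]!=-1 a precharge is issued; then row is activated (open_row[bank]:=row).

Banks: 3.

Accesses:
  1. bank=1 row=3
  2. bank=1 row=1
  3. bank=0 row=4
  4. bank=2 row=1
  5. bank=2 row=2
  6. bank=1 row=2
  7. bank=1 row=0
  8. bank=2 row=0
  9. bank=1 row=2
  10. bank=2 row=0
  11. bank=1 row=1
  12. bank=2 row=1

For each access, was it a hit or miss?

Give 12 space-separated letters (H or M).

Acc 1: bank1 row3 -> MISS (open row3); precharges=0
Acc 2: bank1 row1 -> MISS (open row1); precharges=1
Acc 3: bank0 row4 -> MISS (open row4); precharges=1
Acc 4: bank2 row1 -> MISS (open row1); precharges=1
Acc 5: bank2 row2 -> MISS (open row2); precharges=2
Acc 6: bank1 row2 -> MISS (open row2); precharges=3
Acc 7: bank1 row0 -> MISS (open row0); precharges=4
Acc 8: bank2 row0 -> MISS (open row0); precharges=5
Acc 9: bank1 row2 -> MISS (open row2); precharges=6
Acc 10: bank2 row0 -> HIT
Acc 11: bank1 row1 -> MISS (open row1); precharges=7
Acc 12: bank2 row1 -> MISS (open row1); precharges=8

Answer: M M M M M M M M M H M M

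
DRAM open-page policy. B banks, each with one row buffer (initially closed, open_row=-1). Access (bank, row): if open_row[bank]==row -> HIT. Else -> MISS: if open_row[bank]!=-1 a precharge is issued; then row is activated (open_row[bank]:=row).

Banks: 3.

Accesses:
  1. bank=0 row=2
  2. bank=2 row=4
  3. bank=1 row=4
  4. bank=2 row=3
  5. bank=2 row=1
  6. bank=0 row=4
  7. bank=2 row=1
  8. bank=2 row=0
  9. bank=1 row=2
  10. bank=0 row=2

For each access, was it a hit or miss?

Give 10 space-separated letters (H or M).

Answer: M M M M M M H M M M

Derivation:
Acc 1: bank0 row2 -> MISS (open row2); precharges=0
Acc 2: bank2 row4 -> MISS (open row4); precharges=0
Acc 3: bank1 row4 -> MISS (open row4); precharges=0
Acc 4: bank2 row3 -> MISS (open row3); precharges=1
Acc 5: bank2 row1 -> MISS (open row1); precharges=2
Acc 6: bank0 row4 -> MISS (open row4); precharges=3
Acc 7: bank2 row1 -> HIT
Acc 8: bank2 row0 -> MISS (open row0); precharges=4
Acc 9: bank1 row2 -> MISS (open row2); precharges=5
Acc 10: bank0 row2 -> MISS (open row2); precharges=6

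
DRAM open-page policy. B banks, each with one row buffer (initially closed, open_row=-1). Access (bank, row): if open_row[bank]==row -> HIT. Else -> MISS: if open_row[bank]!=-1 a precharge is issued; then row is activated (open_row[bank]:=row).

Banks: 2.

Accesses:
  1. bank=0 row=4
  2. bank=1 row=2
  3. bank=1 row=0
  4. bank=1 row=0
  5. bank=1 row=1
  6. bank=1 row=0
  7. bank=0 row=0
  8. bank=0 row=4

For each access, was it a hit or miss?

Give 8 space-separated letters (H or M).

Acc 1: bank0 row4 -> MISS (open row4); precharges=0
Acc 2: bank1 row2 -> MISS (open row2); precharges=0
Acc 3: bank1 row0 -> MISS (open row0); precharges=1
Acc 4: bank1 row0 -> HIT
Acc 5: bank1 row1 -> MISS (open row1); precharges=2
Acc 6: bank1 row0 -> MISS (open row0); precharges=3
Acc 7: bank0 row0 -> MISS (open row0); precharges=4
Acc 8: bank0 row4 -> MISS (open row4); precharges=5

Answer: M M M H M M M M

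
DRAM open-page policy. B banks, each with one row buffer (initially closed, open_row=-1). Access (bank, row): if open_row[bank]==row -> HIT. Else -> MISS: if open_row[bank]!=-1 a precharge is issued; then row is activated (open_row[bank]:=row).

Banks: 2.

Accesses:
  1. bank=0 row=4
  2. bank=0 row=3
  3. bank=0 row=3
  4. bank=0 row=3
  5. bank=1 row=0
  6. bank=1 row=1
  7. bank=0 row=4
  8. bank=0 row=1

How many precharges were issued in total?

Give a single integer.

Answer: 4

Derivation:
Acc 1: bank0 row4 -> MISS (open row4); precharges=0
Acc 2: bank0 row3 -> MISS (open row3); precharges=1
Acc 3: bank0 row3 -> HIT
Acc 4: bank0 row3 -> HIT
Acc 5: bank1 row0 -> MISS (open row0); precharges=1
Acc 6: bank1 row1 -> MISS (open row1); precharges=2
Acc 7: bank0 row4 -> MISS (open row4); precharges=3
Acc 8: bank0 row1 -> MISS (open row1); precharges=4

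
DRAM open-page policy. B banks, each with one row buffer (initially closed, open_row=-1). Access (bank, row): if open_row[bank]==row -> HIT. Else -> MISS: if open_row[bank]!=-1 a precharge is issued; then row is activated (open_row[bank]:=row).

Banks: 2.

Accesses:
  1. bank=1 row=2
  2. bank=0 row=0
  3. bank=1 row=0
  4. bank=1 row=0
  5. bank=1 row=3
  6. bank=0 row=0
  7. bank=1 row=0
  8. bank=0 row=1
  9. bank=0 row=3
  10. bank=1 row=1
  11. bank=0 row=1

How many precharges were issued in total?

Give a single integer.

Acc 1: bank1 row2 -> MISS (open row2); precharges=0
Acc 2: bank0 row0 -> MISS (open row0); precharges=0
Acc 3: bank1 row0 -> MISS (open row0); precharges=1
Acc 4: bank1 row0 -> HIT
Acc 5: bank1 row3 -> MISS (open row3); precharges=2
Acc 6: bank0 row0 -> HIT
Acc 7: bank1 row0 -> MISS (open row0); precharges=3
Acc 8: bank0 row1 -> MISS (open row1); precharges=4
Acc 9: bank0 row3 -> MISS (open row3); precharges=5
Acc 10: bank1 row1 -> MISS (open row1); precharges=6
Acc 11: bank0 row1 -> MISS (open row1); precharges=7

Answer: 7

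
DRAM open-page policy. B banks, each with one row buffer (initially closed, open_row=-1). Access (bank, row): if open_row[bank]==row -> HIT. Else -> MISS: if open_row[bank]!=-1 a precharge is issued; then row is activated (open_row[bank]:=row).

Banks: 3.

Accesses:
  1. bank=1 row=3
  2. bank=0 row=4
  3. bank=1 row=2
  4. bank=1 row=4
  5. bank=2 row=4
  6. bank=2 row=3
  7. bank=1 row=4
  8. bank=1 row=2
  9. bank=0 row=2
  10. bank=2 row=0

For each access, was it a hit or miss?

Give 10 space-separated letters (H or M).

Answer: M M M M M M H M M M

Derivation:
Acc 1: bank1 row3 -> MISS (open row3); precharges=0
Acc 2: bank0 row4 -> MISS (open row4); precharges=0
Acc 3: bank1 row2 -> MISS (open row2); precharges=1
Acc 4: bank1 row4 -> MISS (open row4); precharges=2
Acc 5: bank2 row4 -> MISS (open row4); precharges=2
Acc 6: bank2 row3 -> MISS (open row3); precharges=3
Acc 7: bank1 row4 -> HIT
Acc 8: bank1 row2 -> MISS (open row2); precharges=4
Acc 9: bank0 row2 -> MISS (open row2); precharges=5
Acc 10: bank2 row0 -> MISS (open row0); precharges=6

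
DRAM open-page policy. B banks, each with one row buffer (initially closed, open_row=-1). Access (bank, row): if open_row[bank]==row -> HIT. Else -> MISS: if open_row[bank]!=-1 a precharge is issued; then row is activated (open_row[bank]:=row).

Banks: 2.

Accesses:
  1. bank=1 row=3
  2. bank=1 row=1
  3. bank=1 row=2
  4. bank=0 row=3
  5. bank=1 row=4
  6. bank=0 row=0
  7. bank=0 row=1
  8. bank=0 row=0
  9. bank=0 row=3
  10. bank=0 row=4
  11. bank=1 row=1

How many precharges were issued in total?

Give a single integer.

Answer: 9

Derivation:
Acc 1: bank1 row3 -> MISS (open row3); precharges=0
Acc 2: bank1 row1 -> MISS (open row1); precharges=1
Acc 3: bank1 row2 -> MISS (open row2); precharges=2
Acc 4: bank0 row3 -> MISS (open row3); precharges=2
Acc 5: bank1 row4 -> MISS (open row4); precharges=3
Acc 6: bank0 row0 -> MISS (open row0); precharges=4
Acc 7: bank0 row1 -> MISS (open row1); precharges=5
Acc 8: bank0 row0 -> MISS (open row0); precharges=6
Acc 9: bank0 row3 -> MISS (open row3); precharges=7
Acc 10: bank0 row4 -> MISS (open row4); precharges=8
Acc 11: bank1 row1 -> MISS (open row1); precharges=9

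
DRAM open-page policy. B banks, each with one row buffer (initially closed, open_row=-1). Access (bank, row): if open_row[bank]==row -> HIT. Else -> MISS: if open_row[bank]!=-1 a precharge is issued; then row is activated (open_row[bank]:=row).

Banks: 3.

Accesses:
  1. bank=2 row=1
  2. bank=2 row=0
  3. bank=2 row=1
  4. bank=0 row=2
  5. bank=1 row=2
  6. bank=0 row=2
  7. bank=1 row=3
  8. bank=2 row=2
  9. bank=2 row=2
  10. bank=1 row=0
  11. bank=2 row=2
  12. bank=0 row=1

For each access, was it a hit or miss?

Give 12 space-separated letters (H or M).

Answer: M M M M M H M M H M H M

Derivation:
Acc 1: bank2 row1 -> MISS (open row1); precharges=0
Acc 2: bank2 row0 -> MISS (open row0); precharges=1
Acc 3: bank2 row1 -> MISS (open row1); precharges=2
Acc 4: bank0 row2 -> MISS (open row2); precharges=2
Acc 5: bank1 row2 -> MISS (open row2); precharges=2
Acc 6: bank0 row2 -> HIT
Acc 7: bank1 row3 -> MISS (open row3); precharges=3
Acc 8: bank2 row2 -> MISS (open row2); precharges=4
Acc 9: bank2 row2 -> HIT
Acc 10: bank1 row0 -> MISS (open row0); precharges=5
Acc 11: bank2 row2 -> HIT
Acc 12: bank0 row1 -> MISS (open row1); precharges=6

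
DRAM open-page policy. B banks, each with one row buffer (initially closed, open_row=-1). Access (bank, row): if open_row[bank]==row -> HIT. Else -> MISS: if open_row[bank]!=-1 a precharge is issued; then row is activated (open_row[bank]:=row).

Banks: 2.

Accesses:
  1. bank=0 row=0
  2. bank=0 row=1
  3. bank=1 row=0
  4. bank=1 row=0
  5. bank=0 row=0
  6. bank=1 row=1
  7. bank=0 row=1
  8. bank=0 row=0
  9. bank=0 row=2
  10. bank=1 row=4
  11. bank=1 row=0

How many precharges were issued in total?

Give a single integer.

Acc 1: bank0 row0 -> MISS (open row0); precharges=0
Acc 2: bank0 row1 -> MISS (open row1); precharges=1
Acc 3: bank1 row0 -> MISS (open row0); precharges=1
Acc 4: bank1 row0 -> HIT
Acc 5: bank0 row0 -> MISS (open row0); precharges=2
Acc 6: bank1 row1 -> MISS (open row1); precharges=3
Acc 7: bank0 row1 -> MISS (open row1); precharges=4
Acc 8: bank0 row0 -> MISS (open row0); precharges=5
Acc 9: bank0 row2 -> MISS (open row2); precharges=6
Acc 10: bank1 row4 -> MISS (open row4); precharges=7
Acc 11: bank1 row0 -> MISS (open row0); precharges=8

Answer: 8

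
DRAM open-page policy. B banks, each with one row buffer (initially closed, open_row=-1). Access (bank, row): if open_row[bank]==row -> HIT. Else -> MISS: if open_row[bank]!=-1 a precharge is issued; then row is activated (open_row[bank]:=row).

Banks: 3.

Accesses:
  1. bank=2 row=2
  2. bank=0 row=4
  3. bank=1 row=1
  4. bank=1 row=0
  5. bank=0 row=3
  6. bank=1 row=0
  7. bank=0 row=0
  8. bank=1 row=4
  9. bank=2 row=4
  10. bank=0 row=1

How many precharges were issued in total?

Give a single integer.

Acc 1: bank2 row2 -> MISS (open row2); precharges=0
Acc 2: bank0 row4 -> MISS (open row4); precharges=0
Acc 3: bank1 row1 -> MISS (open row1); precharges=0
Acc 4: bank1 row0 -> MISS (open row0); precharges=1
Acc 5: bank0 row3 -> MISS (open row3); precharges=2
Acc 6: bank1 row0 -> HIT
Acc 7: bank0 row0 -> MISS (open row0); precharges=3
Acc 8: bank1 row4 -> MISS (open row4); precharges=4
Acc 9: bank2 row4 -> MISS (open row4); precharges=5
Acc 10: bank0 row1 -> MISS (open row1); precharges=6

Answer: 6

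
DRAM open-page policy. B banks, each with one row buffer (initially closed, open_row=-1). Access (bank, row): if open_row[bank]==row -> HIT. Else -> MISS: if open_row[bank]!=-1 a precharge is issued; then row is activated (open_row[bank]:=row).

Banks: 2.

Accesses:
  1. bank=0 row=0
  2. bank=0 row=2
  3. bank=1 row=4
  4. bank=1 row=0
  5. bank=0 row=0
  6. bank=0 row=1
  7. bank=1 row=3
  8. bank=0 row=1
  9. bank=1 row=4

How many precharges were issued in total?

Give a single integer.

Answer: 6

Derivation:
Acc 1: bank0 row0 -> MISS (open row0); precharges=0
Acc 2: bank0 row2 -> MISS (open row2); precharges=1
Acc 3: bank1 row4 -> MISS (open row4); precharges=1
Acc 4: bank1 row0 -> MISS (open row0); precharges=2
Acc 5: bank0 row0 -> MISS (open row0); precharges=3
Acc 6: bank0 row1 -> MISS (open row1); precharges=4
Acc 7: bank1 row3 -> MISS (open row3); precharges=5
Acc 8: bank0 row1 -> HIT
Acc 9: bank1 row4 -> MISS (open row4); precharges=6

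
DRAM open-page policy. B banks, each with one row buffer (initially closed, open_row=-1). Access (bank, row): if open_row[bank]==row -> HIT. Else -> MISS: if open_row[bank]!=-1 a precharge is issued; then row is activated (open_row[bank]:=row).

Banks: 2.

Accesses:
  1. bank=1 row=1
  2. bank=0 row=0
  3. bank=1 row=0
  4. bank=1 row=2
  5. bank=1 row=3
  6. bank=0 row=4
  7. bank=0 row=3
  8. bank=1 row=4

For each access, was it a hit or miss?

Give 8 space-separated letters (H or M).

Acc 1: bank1 row1 -> MISS (open row1); precharges=0
Acc 2: bank0 row0 -> MISS (open row0); precharges=0
Acc 3: bank1 row0 -> MISS (open row0); precharges=1
Acc 4: bank1 row2 -> MISS (open row2); precharges=2
Acc 5: bank1 row3 -> MISS (open row3); precharges=3
Acc 6: bank0 row4 -> MISS (open row4); precharges=4
Acc 7: bank0 row3 -> MISS (open row3); precharges=5
Acc 8: bank1 row4 -> MISS (open row4); precharges=6

Answer: M M M M M M M M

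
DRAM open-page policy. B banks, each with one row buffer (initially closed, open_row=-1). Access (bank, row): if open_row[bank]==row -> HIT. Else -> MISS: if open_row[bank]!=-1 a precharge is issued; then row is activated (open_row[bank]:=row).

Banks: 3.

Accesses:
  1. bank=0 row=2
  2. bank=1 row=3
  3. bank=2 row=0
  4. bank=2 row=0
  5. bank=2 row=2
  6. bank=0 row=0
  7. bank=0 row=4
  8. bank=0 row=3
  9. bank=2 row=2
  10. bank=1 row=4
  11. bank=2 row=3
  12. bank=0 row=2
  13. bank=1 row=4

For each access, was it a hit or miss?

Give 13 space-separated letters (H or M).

Acc 1: bank0 row2 -> MISS (open row2); precharges=0
Acc 2: bank1 row3 -> MISS (open row3); precharges=0
Acc 3: bank2 row0 -> MISS (open row0); precharges=0
Acc 4: bank2 row0 -> HIT
Acc 5: bank2 row2 -> MISS (open row2); precharges=1
Acc 6: bank0 row0 -> MISS (open row0); precharges=2
Acc 7: bank0 row4 -> MISS (open row4); precharges=3
Acc 8: bank0 row3 -> MISS (open row3); precharges=4
Acc 9: bank2 row2 -> HIT
Acc 10: bank1 row4 -> MISS (open row4); precharges=5
Acc 11: bank2 row3 -> MISS (open row3); precharges=6
Acc 12: bank0 row2 -> MISS (open row2); precharges=7
Acc 13: bank1 row4 -> HIT

Answer: M M M H M M M M H M M M H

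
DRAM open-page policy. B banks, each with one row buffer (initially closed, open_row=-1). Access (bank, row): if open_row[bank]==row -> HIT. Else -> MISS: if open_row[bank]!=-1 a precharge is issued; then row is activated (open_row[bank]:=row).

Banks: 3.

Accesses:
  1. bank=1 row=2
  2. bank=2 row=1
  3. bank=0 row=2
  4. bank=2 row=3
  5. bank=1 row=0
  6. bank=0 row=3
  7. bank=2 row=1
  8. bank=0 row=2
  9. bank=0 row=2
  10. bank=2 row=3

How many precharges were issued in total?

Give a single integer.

Answer: 6

Derivation:
Acc 1: bank1 row2 -> MISS (open row2); precharges=0
Acc 2: bank2 row1 -> MISS (open row1); precharges=0
Acc 3: bank0 row2 -> MISS (open row2); precharges=0
Acc 4: bank2 row3 -> MISS (open row3); precharges=1
Acc 5: bank1 row0 -> MISS (open row0); precharges=2
Acc 6: bank0 row3 -> MISS (open row3); precharges=3
Acc 7: bank2 row1 -> MISS (open row1); precharges=4
Acc 8: bank0 row2 -> MISS (open row2); precharges=5
Acc 9: bank0 row2 -> HIT
Acc 10: bank2 row3 -> MISS (open row3); precharges=6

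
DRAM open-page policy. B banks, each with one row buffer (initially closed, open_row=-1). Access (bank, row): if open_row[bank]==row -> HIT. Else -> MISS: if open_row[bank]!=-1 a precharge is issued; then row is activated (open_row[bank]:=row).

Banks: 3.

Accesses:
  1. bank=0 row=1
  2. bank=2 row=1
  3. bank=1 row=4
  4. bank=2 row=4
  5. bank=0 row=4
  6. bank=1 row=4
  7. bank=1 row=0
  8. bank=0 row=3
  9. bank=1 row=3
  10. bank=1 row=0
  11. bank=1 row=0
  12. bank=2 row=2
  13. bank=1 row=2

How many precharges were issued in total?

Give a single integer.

Acc 1: bank0 row1 -> MISS (open row1); precharges=0
Acc 2: bank2 row1 -> MISS (open row1); precharges=0
Acc 3: bank1 row4 -> MISS (open row4); precharges=0
Acc 4: bank2 row4 -> MISS (open row4); precharges=1
Acc 5: bank0 row4 -> MISS (open row4); precharges=2
Acc 6: bank1 row4 -> HIT
Acc 7: bank1 row0 -> MISS (open row0); precharges=3
Acc 8: bank0 row3 -> MISS (open row3); precharges=4
Acc 9: bank1 row3 -> MISS (open row3); precharges=5
Acc 10: bank1 row0 -> MISS (open row0); precharges=6
Acc 11: bank1 row0 -> HIT
Acc 12: bank2 row2 -> MISS (open row2); precharges=7
Acc 13: bank1 row2 -> MISS (open row2); precharges=8

Answer: 8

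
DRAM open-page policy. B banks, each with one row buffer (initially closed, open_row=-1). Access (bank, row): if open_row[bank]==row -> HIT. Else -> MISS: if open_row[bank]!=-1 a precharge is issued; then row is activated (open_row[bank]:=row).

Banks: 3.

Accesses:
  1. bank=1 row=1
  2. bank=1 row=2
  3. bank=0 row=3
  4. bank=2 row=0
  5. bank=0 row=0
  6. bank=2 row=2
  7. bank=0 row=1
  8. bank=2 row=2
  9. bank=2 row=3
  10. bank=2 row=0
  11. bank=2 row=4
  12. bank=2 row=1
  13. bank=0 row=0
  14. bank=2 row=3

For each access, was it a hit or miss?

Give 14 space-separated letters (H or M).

Answer: M M M M M M M H M M M M M M

Derivation:
Acc 1: bank1 row1 -> MISS (open row1); precharges=0
Acc 2: bank1 row2 -> MISS (open row2); precharges=1
Acc 3: bank0 row3 -> MISS (open row3); precharges=1
Acc 4: bank2 row0 -> MISS (open row0); precharges=1
Acc 5: bank0 row0 -> MISS (open row0); precharges=2
Acc 6: bank2 row2 -> MISS (open row2); precharges=3
Acc 7: bank0 row1 -> MISS (open row1); precharges=4
Acc 8: bank2 row2 -> HIT
Acc 9: bank2 row3 -> MISS (open row3); precharges=5
Acc 10: bank2 row0 -> MISS (open row0); precharges=6
Acc 11: bank2 row4 -> MISS (open row4); precharges=7
Acc 12: bank2 row1 -> MISS (open row1); precharges=8
Acc 13: bank0 row0 -> MISS (open row0); precharges=9
Acc 14: bank2 row3 -> MISS (open row3); precharges=10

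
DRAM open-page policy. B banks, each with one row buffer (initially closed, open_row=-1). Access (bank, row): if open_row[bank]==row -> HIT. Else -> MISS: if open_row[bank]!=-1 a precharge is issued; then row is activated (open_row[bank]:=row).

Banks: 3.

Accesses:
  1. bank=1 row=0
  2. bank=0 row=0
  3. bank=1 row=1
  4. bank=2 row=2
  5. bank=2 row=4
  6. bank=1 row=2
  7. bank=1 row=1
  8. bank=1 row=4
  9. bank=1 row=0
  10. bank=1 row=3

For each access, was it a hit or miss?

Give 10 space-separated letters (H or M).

Answer: M M M M M M M M M M

Derivation:
Acc 1: bank1 row0 -> MISS (open row0); precharges=0
Acc 2: bank0 row0 -> MISS (open row0); precharges=0
Acc 3: bank1 row1 -> MISS (open row1); precharges=1
Acc 4: bank2 row2 -> MISS (open row2); precharges=1
Acc 5: bank2 row4 -> MISS (open row4); precharges=2
Acc 6: bank1 row2 -> MISS (open row2); precharges=3
Acc 7: bank1 row1 -> MISS (open row1); precharges=4
Acc 8: bank1 row4 -> MISS (open row4); precharges=5
Acc 9: bank1 row0 -> MISS (open row0); precharges=6
Acc 10: bank1 row3 -> MISS (open row3); precharges=7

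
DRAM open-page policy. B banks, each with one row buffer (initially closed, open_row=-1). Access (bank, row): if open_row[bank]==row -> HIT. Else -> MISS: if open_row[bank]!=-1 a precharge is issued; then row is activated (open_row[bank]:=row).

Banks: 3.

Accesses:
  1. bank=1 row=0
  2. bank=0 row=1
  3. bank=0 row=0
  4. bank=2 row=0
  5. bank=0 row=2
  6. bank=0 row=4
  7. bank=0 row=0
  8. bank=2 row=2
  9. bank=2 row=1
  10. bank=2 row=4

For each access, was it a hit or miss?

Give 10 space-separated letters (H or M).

Answer: M M M M M M M M M M

Derivation:
Acc 1: bank1 row0 -> MISS (open row0); precharges=0
Acc 2: bank0 row1 -> MISS (open row1); precharges=0
Acc 3: bank0 row0 -> MISS (open row0); precharges=1
Acc 4: bank2 row0 -> MISS (open row0); precharges=1
Acc 5: bank0 row2 -> MISS (open row2); precharges=2
Acc 6: bank0 row4 -> MISS (open row4); precharges=3
Acc 7: bank0 row0 -> MISS (open row0); precharges=4
Acc 8: bank2 row2 -> MISS (open row2); precharges=5
Acc 9: bank2 row1 -> MISS (open row1); precharges=6
Acc 10: bank2 row4 -> MISS (open row4); precharges=7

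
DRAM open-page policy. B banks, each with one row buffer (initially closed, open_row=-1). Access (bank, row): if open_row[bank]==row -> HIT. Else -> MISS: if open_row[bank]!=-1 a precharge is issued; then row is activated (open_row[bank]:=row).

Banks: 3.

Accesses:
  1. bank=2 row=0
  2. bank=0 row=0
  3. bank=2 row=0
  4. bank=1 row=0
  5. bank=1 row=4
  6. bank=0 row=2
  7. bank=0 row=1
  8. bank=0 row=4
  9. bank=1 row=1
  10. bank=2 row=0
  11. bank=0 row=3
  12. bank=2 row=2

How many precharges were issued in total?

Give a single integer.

Answer: 7

Derivation:
Acc 1: bank2 row0 -> MISS (open row0); precharges=0
Acc 2: bank0 row0 -> MISS (open row0); precharges=0
Acc 3: bank2 row0 -> HIT
Acc 4: bank1 row0 -> MISS (open row0); precharges=0
Acc 5: bank1 row4 -> MISS (open row4); precharges=1
Acc 6: bank0 row2 -> MISS (open row2); precharges=2
Acc 7: bank0 row1 -> MISS (open row1); precharges=3
Acc 8: bank0 row4 -> MISS (open row4); precharges=4
Acc 9: bank1 row1 -> MISS (open row1); precharges=5
Acc 10: bank2 row0 -> HIT
Acc 11: bank0 row3 -> MISS (open row3); precharges=6
Acc 12: bank2 row2 -> MISS (open row2); precharges=7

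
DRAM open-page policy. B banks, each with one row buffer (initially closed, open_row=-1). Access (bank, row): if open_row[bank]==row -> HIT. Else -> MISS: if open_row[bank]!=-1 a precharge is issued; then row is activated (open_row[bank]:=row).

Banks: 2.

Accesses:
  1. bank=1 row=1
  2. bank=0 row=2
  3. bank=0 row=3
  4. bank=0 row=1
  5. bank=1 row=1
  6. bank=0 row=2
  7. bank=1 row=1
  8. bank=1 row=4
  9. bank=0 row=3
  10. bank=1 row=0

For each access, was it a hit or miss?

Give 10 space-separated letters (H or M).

Answer: M M M M H M H M M M

Derivation:
Acc 1: bank1 row1 -> MISS (open row1); precharges=0
Acc 2: bank0 row2 -> MISS (open row2); precharges=0
Acc 3: bank0 row3 -> MISS (open row3); precharges=1
Acc 4: bank0 row1 -> MISS (open row1); precharges=2
Acc 5: bank1 row1 -> HIT
Acc 6: bank0 row2 -> MISS (open row2); precharges=3
Acc 7: bank1 row1 -> HIT
Acc 8: bank1 row4 -> MISS (open row4); precharges=4
Acc 9: bank0 row3 -> MISS (open row3); precharges=5
Acc 10: bank1 row0 -> MISS (open row0); precharges=6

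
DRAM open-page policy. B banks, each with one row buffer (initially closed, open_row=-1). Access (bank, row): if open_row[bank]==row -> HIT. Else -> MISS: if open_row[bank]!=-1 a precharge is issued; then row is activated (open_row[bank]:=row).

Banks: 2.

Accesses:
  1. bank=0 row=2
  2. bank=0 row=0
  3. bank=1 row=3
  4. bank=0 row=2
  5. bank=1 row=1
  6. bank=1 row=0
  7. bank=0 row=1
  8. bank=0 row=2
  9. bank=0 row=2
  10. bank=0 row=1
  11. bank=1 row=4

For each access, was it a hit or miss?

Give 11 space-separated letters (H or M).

Answer: M M M M M M M M H M M

Derivation:
Acc 1: bank0 row2 -> MISS (open row2); precharges=0
Acc 2: bank0 row0 -> MISS (open row0); precharges=1
Acc 3: bank1 row3 -> MISS (open row3); precharges=1
Acc 4: bank0 row2 -> MISS (open row2); precharges=2
Acc 5: bank1 row1 -> MISS (open row1); precharges=3
Acc 6: bank1 row0 -> MISS (open row0); precharges=4
Acc 7: bank0 row1 -> MISS (open row1); precharges=5
Acc 8: bank0 row2 -> MISS (open row2); precharges=6
Acc 9: bank0 row2 -> HIT
Acc 10: bank0 row1 -> MISS (open row1); precharges=7
Acc 11: bank1 row4 -> MISS (open row4); precharges=8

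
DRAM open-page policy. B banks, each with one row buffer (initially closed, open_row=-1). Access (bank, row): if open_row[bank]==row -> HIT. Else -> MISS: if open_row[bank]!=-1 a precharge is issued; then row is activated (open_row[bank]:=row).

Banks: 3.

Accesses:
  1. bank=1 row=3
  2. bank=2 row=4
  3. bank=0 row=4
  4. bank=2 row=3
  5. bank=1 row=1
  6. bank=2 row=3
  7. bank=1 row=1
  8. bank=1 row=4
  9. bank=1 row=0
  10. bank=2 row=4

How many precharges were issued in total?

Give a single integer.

Acc 1: bank1 row3 -> MISS (open row3); precharges=0
Acc 2: bank2 row4 -> MISS (open row4); precharges=0
Acc 3: bank0 row4 -> MISS (open row4); precharges=0
Acc 4: bank2 row3 -> MISS (open row3); precharges=1
Acc 5: bank1 row1 -> MISS (open row1); precharges=2
Acc 6: bank2 row3 -> HIT
Acc 7: bank1 row1 -> HIT
Acc 8: bank1 row4 -> MISS (open row4); precharges=3
Acc 9: bank1 row0 -> MISS (open row0); precharges=4
Acc 10: bank2 row4 -> MISS (open row4); precharges=5

Answer: 5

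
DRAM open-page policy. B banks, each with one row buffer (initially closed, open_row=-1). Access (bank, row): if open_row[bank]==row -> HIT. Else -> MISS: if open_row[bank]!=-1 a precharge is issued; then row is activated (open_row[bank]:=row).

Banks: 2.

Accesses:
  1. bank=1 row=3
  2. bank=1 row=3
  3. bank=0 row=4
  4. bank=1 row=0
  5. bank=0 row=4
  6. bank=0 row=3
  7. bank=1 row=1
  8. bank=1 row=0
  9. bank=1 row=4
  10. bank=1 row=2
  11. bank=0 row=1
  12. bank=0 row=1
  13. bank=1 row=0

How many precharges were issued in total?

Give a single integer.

Answer: 8

Derivation:
Acc 1: bank1 row3 -> MISS (open row3); precharges=0
Acc 2: bank1 row3 -> HIT
Acc 3: bank0 row4 -> MISS (open row4); precharges=0
Acc 4: bank1 row0 -> MISS (open row0); precharges=1
Acc 5: bank0 row4 -> HIT
Acc 6: bank0 row3 -> MISS (open row3); precharges=2
Acc 7: bank1 row1 -> MISS (open row1); precharges=3
Acc 8: bank1 row0 -> MISS (open row0); precharges=4
Acc 9: bank1 row4 -> MISS (open row4); precharges=5
Acc 10: bank1 row2 -> MISS (open row2); precharges=6
Acc 11: bank0 row1 -> MISS (open row1); precharges=7
Acc 12: bank0 row1 -> HIT
Acc 13: bank1 row0 -> MISS (open row0); precharges=8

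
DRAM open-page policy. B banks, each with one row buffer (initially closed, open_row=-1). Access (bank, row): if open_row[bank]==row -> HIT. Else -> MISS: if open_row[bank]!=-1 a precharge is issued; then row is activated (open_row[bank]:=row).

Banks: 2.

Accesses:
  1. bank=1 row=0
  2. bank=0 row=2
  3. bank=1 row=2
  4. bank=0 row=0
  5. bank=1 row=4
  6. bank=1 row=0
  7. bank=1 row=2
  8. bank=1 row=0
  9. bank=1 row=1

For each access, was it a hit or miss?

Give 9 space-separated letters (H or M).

Acc 1: bank1 row0 -> MISS (open row0); precharges=0
Acc 2: bank0 row2 -> MISS (open row2); precharges=0
Acc 3: bank1 row2 -> MISS (open row2); precharges=1
Acc 4: bank0 row0 -> MISS (open row0); precharges=2
Acc 5: bank1 row4 -> MISS (open row4); precharges=3
Acc 6: bank1 row0 -> MISS (open row0); precharges=4
Acc 7: bank1 row2 -> MISS (open row2); precharges=5
Acc 8: bank1 row0 -> MISS (open row0); precharges=6
Acc 9: bank1 row1 -> MISS (open row1); precharges=7

Answer: M M M M M M M M M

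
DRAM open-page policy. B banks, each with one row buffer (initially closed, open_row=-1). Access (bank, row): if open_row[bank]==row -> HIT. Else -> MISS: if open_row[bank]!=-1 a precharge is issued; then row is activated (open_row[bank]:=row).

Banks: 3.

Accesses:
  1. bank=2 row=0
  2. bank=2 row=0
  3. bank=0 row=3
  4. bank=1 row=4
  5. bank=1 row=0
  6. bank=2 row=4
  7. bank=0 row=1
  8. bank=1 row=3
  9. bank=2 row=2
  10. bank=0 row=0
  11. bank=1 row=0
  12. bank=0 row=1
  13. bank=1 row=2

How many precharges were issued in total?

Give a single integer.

Acc 1: bank2 row0 -> MISS (open row0); precharges=0
Acc 2: bank2 row0 -> HIT
Acc 3: bank0 row3 -> MISS (open row3); precharges=0
Acc 4: bank1 row4 -> MISS (open row4); precharges=0
Acc 5: bank1 row0 -> MISS (open row0); precharges=1
Acc 6: bank2 row4 -> MISS (open row4); precharges=2
Acc 7: bank0 row1 -> MISS (open row1); precharges=3
Acc 8: bank1 row3 -> MISS (open row3); precharges=4
Acc 9: bank2 row2 -> MISS (open row2); precharges=5
Acc 10: bank0 row0 -> MISS (open row0); precharges=6
Acc 11: bank1 row0 -> MISS (open row0); precharges=7
Acc 12: bank0 row1 -> MISS (open row1); precharges=8
Acc 13: bank1 row2 -> MISS (open row2); precharges=9

Answer: 9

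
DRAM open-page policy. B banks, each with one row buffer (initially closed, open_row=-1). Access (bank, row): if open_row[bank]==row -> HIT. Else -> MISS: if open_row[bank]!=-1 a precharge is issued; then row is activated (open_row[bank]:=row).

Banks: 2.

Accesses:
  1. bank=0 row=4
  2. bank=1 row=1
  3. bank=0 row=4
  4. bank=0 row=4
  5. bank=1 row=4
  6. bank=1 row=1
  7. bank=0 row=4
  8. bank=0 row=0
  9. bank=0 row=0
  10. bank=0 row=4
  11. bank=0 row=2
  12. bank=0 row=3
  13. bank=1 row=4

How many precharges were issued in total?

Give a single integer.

Answer: 7

Derivation:
Acc 1: bank0 row4 -> MISS (open row4); precharges=0
Acc 2: bank1 row1 -> MISS (open row1); precharges=0
Acc 3: bank0 row4 -> HIT
Acc 4: bank0 row4 -> HIT
Acc 5: bank1 row4 -> MISS (open row4); precharges=1
Acc 6: bank1 row1 -> MISS (open row1); precharges=2
Acc 7: bank0 row4 -> HIT
Acc 8: bank0 row0 -> MISS (open row0); precharges=3
Acc 9: bank0 row0 -> HIT
Acc 10: bank0 row4 -> MISS (open row4); precharges=4
Acc 11: bank0 row2 -> MISS (open row2); precharges=5
Acc 12: bank0 row3 -> MISS (open row3); precharges=6
Acc 13: bank1 row4 -> MISS (open row4); precharges=7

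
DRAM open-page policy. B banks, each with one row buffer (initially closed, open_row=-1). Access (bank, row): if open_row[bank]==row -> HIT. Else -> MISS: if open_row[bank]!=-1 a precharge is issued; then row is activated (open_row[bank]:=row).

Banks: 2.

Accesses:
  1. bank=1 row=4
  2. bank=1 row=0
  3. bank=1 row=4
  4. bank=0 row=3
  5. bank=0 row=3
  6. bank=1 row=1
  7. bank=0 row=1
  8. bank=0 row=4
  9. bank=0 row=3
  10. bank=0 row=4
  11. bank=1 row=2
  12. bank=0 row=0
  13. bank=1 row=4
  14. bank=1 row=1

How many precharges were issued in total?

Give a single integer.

Acc 1: bank1 row4 -> MISS (open row4); precharges=0
Acc 2: bank1 row0 -> MISS (open row0); precharges=1
Acc 3: bank1 row4 -> MISS (open row4); precharges=2
Acc 4: bank0 row3 -> MISS (open row3); precharges=2
Acc 5: bank0 row3 -> HIT
Acc 6: bank1 row1 -> MISS (open row1); precharges=3
Acc 7: bank0 row1 -> MISS (open row1); precharges=4
Acc 8: bank0 row4 -> MISS (open row4); precharges=5
Acc 9: bank0 row3 -> MISS (open row3); precharges=6
Acc 10: bank0 row4 -> MISS (open row4); precharges=7
Acc 11: bank1 row2 -> MISS (open row2); precharges=8
Acc 12: bank0 row0 -> MISS (open row0); precharges=9
Acc 13: bank1 row4 -> MISS (open row4); precharges=10
Acc 14: bank1 row1 -> MISS (open row1); precharges=11

Answer: 11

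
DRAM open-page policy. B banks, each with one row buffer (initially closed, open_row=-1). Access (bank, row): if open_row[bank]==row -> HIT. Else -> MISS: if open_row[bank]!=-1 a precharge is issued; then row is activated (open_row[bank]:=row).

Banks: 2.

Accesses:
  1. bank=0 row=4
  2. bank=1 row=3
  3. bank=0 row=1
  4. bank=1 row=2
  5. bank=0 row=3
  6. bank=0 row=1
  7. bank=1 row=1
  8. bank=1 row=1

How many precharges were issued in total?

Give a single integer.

Answer: 5

Derivation:
Acc 1: bank0 row4 -> MISS (open row4); precharges=0
Acc 2: bank1 row3 -> MISS (open row3); precharges=0
Acc 3: bank0 row1 -> MISS (open row1); precharges=1
Acc 4: bank1 row2 -> MISS (open row2); precharges=2
Acc 5: bank0 row3 -> MISS (open row3); precharges=3
Acc 6: bank0 row1 -> MISS (open row1); precharges=4
Acc 7: bank1 row1 -> MISS (open row1); precharges=5
Acc 8: bank1 row1 -> HIT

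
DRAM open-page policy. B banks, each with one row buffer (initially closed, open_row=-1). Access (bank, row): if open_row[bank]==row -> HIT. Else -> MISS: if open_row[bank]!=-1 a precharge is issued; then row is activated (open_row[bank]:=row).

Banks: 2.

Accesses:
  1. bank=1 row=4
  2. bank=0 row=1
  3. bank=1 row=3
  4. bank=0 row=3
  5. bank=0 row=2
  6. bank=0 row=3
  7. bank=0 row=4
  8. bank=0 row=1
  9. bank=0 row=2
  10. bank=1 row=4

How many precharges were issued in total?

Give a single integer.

Acc 1: bank1 row4 -> MISS (open row4); precharges=0
Acc 2: bank0 row1 -> MISS (open row1); precharges=0
Acc 3: bank1 row3 -> MISS (open row3); precharges=1
Acc 4: bank0 row3 -> MISS (open row3); precharges=2
Acc 5: bank0 row2 -> MISS (open row2); precharges=3
Acc 6: bank0 row3 -> MISS (open row3); precharges=4
Acc 7: bank0 row4 -> MISS (open row4); precharges=5
Acc 8: bank0 row1 -> MISS (open row1); precharges=6
Acc 9: bank0 row2 -> MISS (open row2); precharges=7
Acc 10: bank1 row4 -> MISS (open row4); precharges=8

Answer: 8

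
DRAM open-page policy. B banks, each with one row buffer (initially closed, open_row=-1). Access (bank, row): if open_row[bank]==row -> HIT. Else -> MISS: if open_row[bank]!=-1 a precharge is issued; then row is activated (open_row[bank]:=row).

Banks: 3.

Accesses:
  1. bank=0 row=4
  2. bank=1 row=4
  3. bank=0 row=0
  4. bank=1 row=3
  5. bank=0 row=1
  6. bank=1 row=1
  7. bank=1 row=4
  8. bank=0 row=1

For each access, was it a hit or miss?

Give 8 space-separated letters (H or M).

Acc 1: bank0 row4 -> MISS (open row4); precharges=0
Acc 2: bank1 row4 -> MISS (open row4); precharges=0
Acc 3: bank0 row0 -> MISS (open row0); precharges=1
Acc 4: bank1 row3 -> MISS (open row3); precharges=2
Acc 5: bank0 row1 -> MISS (open row1); precharges=3
Acc 6: bank1 row1 -> MISS (open row1); precharges=4
Acc 7: bank1 row4 -> MISS (open row4); precharges=5
Acc 8: bank0 row1 -> HIT

Answer: M M M M M M M H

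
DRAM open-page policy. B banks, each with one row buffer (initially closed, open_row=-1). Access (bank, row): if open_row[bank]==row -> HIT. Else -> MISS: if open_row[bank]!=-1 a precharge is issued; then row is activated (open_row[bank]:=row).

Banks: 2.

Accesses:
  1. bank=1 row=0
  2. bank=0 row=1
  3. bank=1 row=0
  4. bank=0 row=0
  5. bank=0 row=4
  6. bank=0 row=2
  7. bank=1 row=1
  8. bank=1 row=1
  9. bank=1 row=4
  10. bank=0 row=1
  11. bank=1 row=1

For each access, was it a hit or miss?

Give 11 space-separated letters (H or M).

Acc 1: bank1 row0 -> MISS (open row0); precharges=0
Acc 2: bank0 row1 -> MISS (open row1); precharges=0
Acc 3: bank1 row0 -> HIT
Acc 4: bank0 row0 -> MISS (open row0); precharges=1
Acc 5: bank0 row4 -> MISS (open row4); precharges=2
Acc 6: bank0 row2 -> MISS (open row2); precharges=3
Acc 7: bank1 row1 -> MISS (open row1); precharges=4
Acc 8: bank1 row1 -> HIT
Acc 9: bank1 row4 -> MISS (open row4); precharges=5
Acc 10: bank0 row1 -> MISS (open row1); precharges=6
Acc 11: bank1 row1 -> MISS (open row1); precharges=7

Answer: M M H M M M M H M M M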